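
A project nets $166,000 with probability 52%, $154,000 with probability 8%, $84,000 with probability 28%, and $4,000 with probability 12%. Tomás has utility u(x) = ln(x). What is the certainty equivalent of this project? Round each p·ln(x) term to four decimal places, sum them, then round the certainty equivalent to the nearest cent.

$87,203.52

E[u] = 0.52·ln(166000) + 0.08·ln(154000) + 0.28·ln(84000) + 0.12·ln(4000) = 6.2503 + 0.9556 + 3.1748 + 0.9953 = 11.3760
CE = e^11.3760 ≈ 87203.52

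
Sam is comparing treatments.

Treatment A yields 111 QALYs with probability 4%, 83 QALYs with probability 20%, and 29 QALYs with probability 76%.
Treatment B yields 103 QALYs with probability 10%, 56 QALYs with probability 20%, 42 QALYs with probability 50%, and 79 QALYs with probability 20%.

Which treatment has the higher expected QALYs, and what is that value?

Treatment A = 0.04 × 111 + 0.2 × 83 + 0.76 × 29 = 4.44 + 16.6 + 22.04 = 43.08
Treatment B = 0.1 × 103 + 0.2 × 56 + 0.5 × 42 + 0.2 × 79 = 10.3 + 11.2 + 21 + 15.8 = 58.3

Treatment B (58.3 QALYs)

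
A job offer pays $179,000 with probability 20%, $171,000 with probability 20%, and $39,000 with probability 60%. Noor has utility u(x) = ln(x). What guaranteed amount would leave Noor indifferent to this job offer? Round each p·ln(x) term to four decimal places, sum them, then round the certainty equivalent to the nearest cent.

$71,089.86

E[u] = 0.2·ln(179000) + 0.2·ln(171000) + 0.6·ln(39000) = 2.4190 + 2.4099 + 6.3428 = 11.1717
CE = e^11.1717 ≈ 71089.86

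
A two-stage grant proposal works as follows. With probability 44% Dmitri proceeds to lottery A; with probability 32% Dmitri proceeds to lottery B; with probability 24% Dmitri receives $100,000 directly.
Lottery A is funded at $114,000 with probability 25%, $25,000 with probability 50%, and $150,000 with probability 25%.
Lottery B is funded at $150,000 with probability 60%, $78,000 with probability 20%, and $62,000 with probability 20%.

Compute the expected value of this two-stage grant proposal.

$96,300

EV(A) = 0.25 × 114000 + 0.5 × 25000 + 0.25 × 150000 = 28500 + 12500 + 37500 = 78500
EV(B) = 0.6 × 150000 + 0.2 × 78000 + 0.2 × 62000 = 90000 + 15600 + 12400 = 118000
Branch C: 100000 (certain)
Overall = 0.44 × 78500 + 0.32 × 118000 + 0.24 × 100000 = 34540 + 37760 + 24000 = 96300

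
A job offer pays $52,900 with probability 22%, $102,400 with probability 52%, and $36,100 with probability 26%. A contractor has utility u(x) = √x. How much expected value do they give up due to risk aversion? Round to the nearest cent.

E[u] = 0.22·√52900 + 0.52·√102400 + 0.26·√36100 = 0.22·230 + 0.52·320 + 0.26·190 = 266.4
CE = (266.4)² = 70968.96
Risk premium = EV − CE = 74272 − 70968.96 = 3303.04

$3,303.04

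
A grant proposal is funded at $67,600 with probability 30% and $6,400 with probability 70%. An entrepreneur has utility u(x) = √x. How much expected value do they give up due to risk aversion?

$6,804

E[u] = 0.3·√67600 + 0.7·√6400 = 0.3·260 + 0.7·80 = 134
CE = (134)² = 17956
Risk premium = EV − CE = 24760 − 17956 = 6804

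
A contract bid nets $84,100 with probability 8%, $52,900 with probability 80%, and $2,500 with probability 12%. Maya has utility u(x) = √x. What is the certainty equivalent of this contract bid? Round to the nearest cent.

$45,454.24

E[u] = 0.08·√84100 + 0.8·√52900 + 0.12·√2500 = 0.08·290 + 0.8·230 + 0.12·50 = 213.2
CE = (213.2)² = 45454.24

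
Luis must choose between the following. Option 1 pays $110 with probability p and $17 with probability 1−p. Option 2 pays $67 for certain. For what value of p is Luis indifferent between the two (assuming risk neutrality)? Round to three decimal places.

p = 0.538

p·110 + (1−p)·17 = 67
93p + 17 = 67
p = (67 − 17) / 93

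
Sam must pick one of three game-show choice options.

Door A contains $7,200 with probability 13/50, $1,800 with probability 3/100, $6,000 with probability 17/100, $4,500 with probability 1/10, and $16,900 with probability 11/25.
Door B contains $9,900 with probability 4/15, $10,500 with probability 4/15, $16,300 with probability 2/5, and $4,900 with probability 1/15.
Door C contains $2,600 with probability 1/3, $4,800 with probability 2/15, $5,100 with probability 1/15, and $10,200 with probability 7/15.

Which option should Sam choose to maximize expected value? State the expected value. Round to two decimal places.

Door A = 13/50 × 7200 + 3/100 × 1800 + 17/100 × 6000 + 1/10 × 4500 + 11/25 × 16900 = 1872 + 54 + 1020 + 450 + 7436 = 10832
Door B = 4/15 × 9900 + 4/15 × 10500 + 2/5 × 16300 + 1/15 × 4900 = 2640 + 2800 + 6520 + 326.6667 = 12286.6667
Door C = 1/3 × 2600 + 2/15 × 4800 + 1/15 × 5100 + 7/15 × 10200 = 866.6667 + 640 + 340 + 4760 = 6606.6667

Door B ($12,286.67)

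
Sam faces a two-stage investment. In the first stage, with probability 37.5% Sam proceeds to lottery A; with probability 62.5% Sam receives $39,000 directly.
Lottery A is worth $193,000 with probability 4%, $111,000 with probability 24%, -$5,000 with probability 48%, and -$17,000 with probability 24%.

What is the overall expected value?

$34,830

EV(A) = 0.04 × 193000 + 0.24 × 111000 + 0.48 × (-5000) + 0.24 × (-17000) = 7720 + 26640 − 2400 − 4080 = 27880
Branch B: 39000 (certain)
Overall = 0.375 × 27880 + 0.625 × 39000 = 10455 + 24375 = 34830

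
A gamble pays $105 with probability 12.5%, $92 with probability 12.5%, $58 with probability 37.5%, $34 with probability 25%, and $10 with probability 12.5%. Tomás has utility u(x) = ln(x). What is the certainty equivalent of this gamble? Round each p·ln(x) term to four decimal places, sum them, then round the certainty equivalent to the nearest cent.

E[u] = 0.125·ln(105) + 0.125·ln(92) + 0.375·ln(58) + 0.25·ln(34) + 0.125·ln(10) = 0.5817 + 0.5652 + 1.5227 + 0.8816 + 0.2878 = 3.8390
CE = e^3.8390 ≈ 46.48

$46.48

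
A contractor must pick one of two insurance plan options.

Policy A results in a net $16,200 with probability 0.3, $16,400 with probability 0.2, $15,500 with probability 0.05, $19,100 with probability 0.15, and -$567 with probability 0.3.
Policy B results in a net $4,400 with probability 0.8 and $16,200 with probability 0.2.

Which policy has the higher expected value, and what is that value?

Policy A = 0.3 × 16200 + 0.2 × 16400 + 0.05 × 15500 + 0.15 × 19100 + 0.3 × (-567) = 4860 + 3280 + 775 + 2865 − 170.1 = 11609.9
Policy B = 0.8 × 4400 + 0.2 × 16200 = 3520 + 3240 = 6760

Policy A ($11,609.90)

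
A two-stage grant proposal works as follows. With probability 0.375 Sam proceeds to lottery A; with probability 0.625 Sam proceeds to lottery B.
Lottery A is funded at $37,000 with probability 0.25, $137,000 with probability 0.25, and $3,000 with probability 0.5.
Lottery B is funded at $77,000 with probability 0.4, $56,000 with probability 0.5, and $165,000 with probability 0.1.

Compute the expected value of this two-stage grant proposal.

$63,937.50

EV(A) = 0.25 × 37000 + 0.25 × 137000 + 0.5 × 3000 = 9250 + 34250 + 1500 = 45000
EV(B) = 0.4 × 77000 + 0.5 × 56000 + 0.1 × 165000 = 30800 + 28000 + 16500 = 75300
Overall = 0.375 × 45000 + 0.625 × 75300 = 16875 + 47062.5 = 63937.5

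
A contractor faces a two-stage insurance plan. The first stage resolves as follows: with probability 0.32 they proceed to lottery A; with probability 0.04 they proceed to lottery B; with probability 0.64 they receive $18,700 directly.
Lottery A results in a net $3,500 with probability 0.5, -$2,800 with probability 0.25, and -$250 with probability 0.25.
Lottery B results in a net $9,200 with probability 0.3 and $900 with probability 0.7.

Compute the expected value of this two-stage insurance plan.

EV(A) = 0.5 × 3500 + 0.25 × (-2800) + 0.25 × (-250) = 1750 − 700 − 62.5 = 987.5
EV(B) = 0.3 × 9200 + 0.7 × 900 = 2760 + 630 = 3390
Branch C: 18700 (certain)
Overall = 0.32 × 987.5 + 0.04 × 3390 + 0.64 × 18700 = 316 + 135.6 + 11968 = 12419.6

$12,419.60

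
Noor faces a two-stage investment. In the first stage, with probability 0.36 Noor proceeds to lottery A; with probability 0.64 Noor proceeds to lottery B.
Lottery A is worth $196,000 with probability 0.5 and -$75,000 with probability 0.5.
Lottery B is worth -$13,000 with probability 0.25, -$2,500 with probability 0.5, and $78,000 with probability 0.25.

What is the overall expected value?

EV(A) = 0.5 × 196000 + 0.5 × (-75000) = 98000 − 37500 = 60500
EV(B) = 0.25 × (-13000) + 0.5 × (-2500) + 0.25 × 78000 = -3250 − 1250 + 19500 = 15000
Overall = 0.36 × 60500 + 0.64 × 15000 = 21780 + 9600 = 31380

$31,380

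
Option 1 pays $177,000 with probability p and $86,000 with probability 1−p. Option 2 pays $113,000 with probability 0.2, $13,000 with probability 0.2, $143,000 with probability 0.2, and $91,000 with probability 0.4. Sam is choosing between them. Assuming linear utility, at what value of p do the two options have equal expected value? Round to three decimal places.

p = 0.046

EV(Option 2) = 0.2 × 113000 + 0.2 × 13000 + 0.2 × 143000 + 0.4 × 91000 = 22600 + 2600 + 28600 + 36400 = 90200
p·177000 + (1−p)·86000 = 90200
91000p + 86000 = 90200
p = (90200 − 86000) / 91000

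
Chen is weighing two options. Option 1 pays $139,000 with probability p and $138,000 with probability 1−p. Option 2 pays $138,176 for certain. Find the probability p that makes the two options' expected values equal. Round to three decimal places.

p = 0.176

p·139000 + (1−p)·138000 = 138176
1000p + 138000 = 138176
p = (138176 − 138000) / 1000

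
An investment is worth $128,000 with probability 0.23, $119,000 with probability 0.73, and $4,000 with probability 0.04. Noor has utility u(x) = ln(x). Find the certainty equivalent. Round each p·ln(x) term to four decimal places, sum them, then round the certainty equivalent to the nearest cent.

$105,661.94

E[u] = 0.23·ln(128000) + 0.73·ln(119000) + 0.04·ln(4000) = 2.7048 + 8.5314 + 0.3318 = 11.5680
CE = e^11.5680 ≈ 105661.94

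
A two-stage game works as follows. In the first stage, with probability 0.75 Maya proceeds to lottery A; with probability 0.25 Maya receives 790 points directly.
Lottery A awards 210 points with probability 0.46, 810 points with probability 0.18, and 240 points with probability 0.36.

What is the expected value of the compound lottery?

EV(A) = 0.46 × 210 + 0.18 × 810 + 0.36 × 240 = 96.6 + 145.8 + 86.4 = 328.8
Branch B: 790 (certain)
Overall = 0.75 × 328.8 + 0.25 × 790 = 246.6 + 197.5 = 444.1

444.1 points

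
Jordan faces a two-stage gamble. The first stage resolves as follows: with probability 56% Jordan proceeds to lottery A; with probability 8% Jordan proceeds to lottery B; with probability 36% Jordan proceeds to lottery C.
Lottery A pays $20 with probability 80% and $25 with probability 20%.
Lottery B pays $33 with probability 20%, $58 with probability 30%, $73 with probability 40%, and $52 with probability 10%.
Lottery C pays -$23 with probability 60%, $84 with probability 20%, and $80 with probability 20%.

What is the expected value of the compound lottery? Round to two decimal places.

EV(A) = 0.8 × 20 + 0.2 × 25 = 16 + 5 = 21
EV(B) = 0.2 × 33 + 0.3 × 58 + 0.4 × 73 + 0.1 × 52 = 6.6 + 17.4 + 29.2 + 5.2 = 58.4
EV(C) = 0.6 × (-23) + 0.2 × 84 + 0.2 × 80 = -13.8 + 16.8 + 16 = 19
Overall = 0.56 × 21 + 0.08 × 58.4 + 0.36 × 19 = 11.76 + 4.672 + 6.84 = 23.272

$23.27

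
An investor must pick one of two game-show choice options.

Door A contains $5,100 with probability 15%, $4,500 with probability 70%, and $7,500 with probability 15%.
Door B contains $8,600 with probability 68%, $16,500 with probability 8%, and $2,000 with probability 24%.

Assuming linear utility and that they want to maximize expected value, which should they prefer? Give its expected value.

Door A = 0.15 × 5100 + 0.7 × 4500 + 0.15 × 7500 = 765 + 3150 + 1125 = 5040
Door B = 0.68 × 8600 + 0.08 × 16500 + 0.24 × 2000 = 5848 + 1320 + 480 = 7648

Door B ($7,648)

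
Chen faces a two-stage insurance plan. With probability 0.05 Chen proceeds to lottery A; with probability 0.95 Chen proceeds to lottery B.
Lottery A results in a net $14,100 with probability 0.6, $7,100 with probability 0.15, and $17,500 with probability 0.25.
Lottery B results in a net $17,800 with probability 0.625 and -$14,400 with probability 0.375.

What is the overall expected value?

EV(A) = 0.6 × 14100 + 0.15 × 7100 + 0.25 × 17500 = 8460 + 1065 + 4375 = 13900
EV(B) = 0.625 × 17800 + 0.375 × (-14400) = 11125 − 5400 = 5725
Overall = 0.05 × 13900 + 0.95 × 5725 = 695 + 5438.75 = 6133.75

$6,133.75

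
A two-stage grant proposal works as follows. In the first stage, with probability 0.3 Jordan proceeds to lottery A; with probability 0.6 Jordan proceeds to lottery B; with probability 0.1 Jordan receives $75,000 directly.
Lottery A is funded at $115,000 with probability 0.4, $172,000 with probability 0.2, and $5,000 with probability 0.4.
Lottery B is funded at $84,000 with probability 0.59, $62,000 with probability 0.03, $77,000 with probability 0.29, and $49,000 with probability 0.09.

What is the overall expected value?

$79,116

EV(A) = 0.4 × 115000 + 0.2 × 172000 + 0.4 × 5000 = 46000 + 34400 + 2000 = 82400
EV(B) = 0.59 × 84000 + 0.03 × 62000 + 0.29 × 77000 + 0.09 × 49000 = 49560 + 1860 + 22330 + 4410 = 78160
Branch C: 75000 (certain)
Overall = 0.3 × 82400 + 0.6 × 78160 + 0.1 × 75000 = 24720 + 46896 + 7500 = 79116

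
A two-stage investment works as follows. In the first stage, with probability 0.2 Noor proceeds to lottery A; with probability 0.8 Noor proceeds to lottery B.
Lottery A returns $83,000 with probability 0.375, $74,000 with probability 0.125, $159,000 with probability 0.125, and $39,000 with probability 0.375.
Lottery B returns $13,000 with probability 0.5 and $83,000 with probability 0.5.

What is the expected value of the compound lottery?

$53,375

EV(A) = 0.375 × 83000 + 0.125 × 74000 + 0.125 × 159000 + 0.375 × 39000 = 31125 + 9250 + 19875 + 14625 = 74875
EV(B) = 0.5 × 13000 + 0.5 × 83000 = 6500 + 41500 = 48000
Overall = 0.2 × 74875 + 0.8 × 48000 = 14975 + 38400 = 53375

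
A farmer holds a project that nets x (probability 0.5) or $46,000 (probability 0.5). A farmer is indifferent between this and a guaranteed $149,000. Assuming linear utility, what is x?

0.5·x + 0.5·46000 = 149000
0.5·x = 149000 − 23000 = 126000
x = 126000 / 0.5 = 252000

x = $252,000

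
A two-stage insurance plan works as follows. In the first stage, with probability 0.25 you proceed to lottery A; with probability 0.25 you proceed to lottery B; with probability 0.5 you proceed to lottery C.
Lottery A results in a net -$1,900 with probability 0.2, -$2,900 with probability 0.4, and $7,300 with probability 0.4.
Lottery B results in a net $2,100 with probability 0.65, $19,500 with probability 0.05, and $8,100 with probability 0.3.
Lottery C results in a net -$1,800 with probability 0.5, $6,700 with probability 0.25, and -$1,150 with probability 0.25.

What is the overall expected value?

EV(A) = 0.2 × (-1900) + 0.4 × (-2900) + 0.4 × 7300 = -380 − 1160 + 2920 = 1380
EV(B) = 0.65 × 2100 + 0.05 × 19500 + 0.3 × 8100 = 1365 + 975 + 2430 = 4770
EV(C) = 0.5 × (-1800) + 0.25 × 6700 + 0.25 × (-1150) = -900 + 1675 − 287.5 = 487.5
Overall = 0.25 × 1380 + 0.25 × 4770 + 0.5 × 487.5 = 345 + 1192.5 + 243.75 = 1781.25

$1,781.25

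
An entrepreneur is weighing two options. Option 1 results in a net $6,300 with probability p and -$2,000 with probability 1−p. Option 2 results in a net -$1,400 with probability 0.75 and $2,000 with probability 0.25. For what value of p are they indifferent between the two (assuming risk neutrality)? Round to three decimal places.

p = 0.175

EV(Option 2) = 0.75 × (-1400) + 0.25 × 2000 = -1050 + 500 = -550
p·6300 + (1−p)·(-2000) = -550
8300p − 2000 = -550
p = (-550 + 2000) / 8300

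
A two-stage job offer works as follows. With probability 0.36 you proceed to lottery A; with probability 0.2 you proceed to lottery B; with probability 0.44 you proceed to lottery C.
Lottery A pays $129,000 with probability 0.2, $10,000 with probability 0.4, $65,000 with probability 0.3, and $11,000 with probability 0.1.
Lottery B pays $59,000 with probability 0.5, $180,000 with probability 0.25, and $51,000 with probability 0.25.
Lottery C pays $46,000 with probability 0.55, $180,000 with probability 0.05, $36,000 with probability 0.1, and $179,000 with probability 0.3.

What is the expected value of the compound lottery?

EV(A) = 0.2 × 129000 + 0.4 × 10000 + 0.3 × 65000 + 0.1 × 11000 = 25800 + 4000 + 19500 + 1100 = 50400
EV(B) = 0.5 × 59000 + 0.25 × 180000 + 0.25 × 51000 = 29500 + 45000 + 12750 = 87250
EV(C) = 0.55 × 46000 + 0.05 × 180000 + 0.1 × 36000 + 0.3 × 179000 = 25300 + 9000 + 3600 + 53700 = 91600
Overall = 0.36 × 50400 + 0.2 × 87250 + 0.44 × 91600 = 18144 + 17450 + 40304 = 75898

$75,898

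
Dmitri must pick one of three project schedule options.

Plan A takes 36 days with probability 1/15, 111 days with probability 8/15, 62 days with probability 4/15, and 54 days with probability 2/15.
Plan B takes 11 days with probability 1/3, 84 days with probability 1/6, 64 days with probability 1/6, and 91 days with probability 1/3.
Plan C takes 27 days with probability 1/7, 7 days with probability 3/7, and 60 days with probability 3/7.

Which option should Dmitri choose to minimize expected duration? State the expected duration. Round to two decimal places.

Plan C (32.57 days)

Plan A = 1/15 × 36 + 8/15 × 111 + 4/15 × 62 + 2/15 × 54 = 2.4 + 59.2 + 16.5333 + 7.2 = 85.3333
Plan B = 1/3 × 11 + 1/6 × 84 + 1/6 × 64 + 1/3 × 91 = 3.6667 + 14 + 10.6667 + 30.3333 = 58.6667
Plan C = 1/7 × 27 + 3/7 × 7 + 3/7 × 60 = 3.8571 + 3 + 25.7143 = 32.5714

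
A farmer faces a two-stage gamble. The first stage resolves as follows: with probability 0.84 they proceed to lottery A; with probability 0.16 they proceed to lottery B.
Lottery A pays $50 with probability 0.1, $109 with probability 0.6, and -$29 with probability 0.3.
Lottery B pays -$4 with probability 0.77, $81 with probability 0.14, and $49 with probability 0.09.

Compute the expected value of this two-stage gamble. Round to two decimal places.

$53.86

EV(A) = 0.1 × 50 + 0.6 × 109 + 0.3 × (-29) = 5 + 65.4 − 8.7 = 61.7
EV(B) = 0.77 × (-4) + 0.14 × 81 + 0.09 × 49 = -3.08 + 11.34 + 4.41 = 12.67
Overall = 0.84 × 61.7 + 0.16 × 12.67 = 51.828 + 2.0272 = 53.8552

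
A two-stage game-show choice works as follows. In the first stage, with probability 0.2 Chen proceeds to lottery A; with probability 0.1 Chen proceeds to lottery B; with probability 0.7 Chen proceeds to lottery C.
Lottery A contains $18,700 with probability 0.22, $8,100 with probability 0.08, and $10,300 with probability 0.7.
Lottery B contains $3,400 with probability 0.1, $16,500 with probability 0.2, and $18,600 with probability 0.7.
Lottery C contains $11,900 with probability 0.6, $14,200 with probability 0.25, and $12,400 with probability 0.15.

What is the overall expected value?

$12,845.40

EV(A) = 0.22 × 18700 + 0.08 × 8100 + 0.7 × 10300 = 4114 + 648 + 7210 = 11972
EV(B) = 0.1 × 3400 + 0.2 × 16500 + 0.7 × 18600 = 340 + 3300 + 13020 = 16660
EV(C) = 0.6 × 11900 + 0.25 × 14200 + 0.15 × 12400 = 7140 + 3550 + 1860 = 12550
Overall = 0.2 × 11972 + 0.1 × 16660 + 0.7 × 12550 = 2394.4 + 1666 + 8785 = 12845.4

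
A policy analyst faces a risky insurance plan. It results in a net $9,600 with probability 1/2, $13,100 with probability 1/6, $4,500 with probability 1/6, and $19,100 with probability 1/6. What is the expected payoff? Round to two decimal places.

$10,916.67

EV = 1/2 × 9600 + 1/6 × 13100 + 1/6 × 4500 + 1/6 × 19100 = 4800 + 2183.3333 + 750 + 3183.3333 = 10916.6667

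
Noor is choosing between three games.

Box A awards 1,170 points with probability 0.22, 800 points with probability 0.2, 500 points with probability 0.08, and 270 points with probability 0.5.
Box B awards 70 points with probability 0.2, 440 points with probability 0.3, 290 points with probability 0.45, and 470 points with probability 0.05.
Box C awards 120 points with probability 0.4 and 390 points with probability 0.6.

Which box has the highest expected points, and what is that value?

Box A (592.4 points)

Box A = 0.22 × 1170 + 0.2 × 800 + 0.08 × 500 + 0.5 × 270 = 257.4 + 160 + 40 + 135 = 592.4
Box B = 0.2 × 70 + 0.3 × 440 + 0.45 × 290 + 0.05 × 470 = 14 + 132 + 130.5 + 23.5 = 300
Box C = 0.4 × 120 + 0.6 × 390 = 48 + 234 = 282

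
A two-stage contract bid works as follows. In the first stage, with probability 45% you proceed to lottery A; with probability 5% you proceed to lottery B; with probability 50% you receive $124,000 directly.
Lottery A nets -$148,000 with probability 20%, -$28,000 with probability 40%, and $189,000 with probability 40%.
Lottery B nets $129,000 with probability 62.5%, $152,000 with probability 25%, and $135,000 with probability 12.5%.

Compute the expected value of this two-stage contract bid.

EV(A) = 0.2 × (-148000) + 0.4 × (-28000) + 0.4 × 189000 = -29600 − 11200 + 75600 = 34800
EV(B) = 0.625 × 129000 + 0.25 × 152000 + 0.125 × 135000 = 80625 + 38000 + 16875 = 135500
Branch C: 124000 (certain)
Overall = 0.45 × 34800 + 0.05 × 135500 + 0.5 × 124000 = 15660 + 6775 + 62000 = 84435

$84,435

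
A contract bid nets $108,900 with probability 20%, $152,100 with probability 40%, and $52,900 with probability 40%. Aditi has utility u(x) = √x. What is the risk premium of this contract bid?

$5,184

E[u] = 0.2·√108900 + 0.4·√152100 + 0.4·√52900 = 0.2·330 + 0.4·390 + 0.4·230 = 314
CE = (314)² = 98596
Risk premium = EV − CE = 103780 − 98596 = 5184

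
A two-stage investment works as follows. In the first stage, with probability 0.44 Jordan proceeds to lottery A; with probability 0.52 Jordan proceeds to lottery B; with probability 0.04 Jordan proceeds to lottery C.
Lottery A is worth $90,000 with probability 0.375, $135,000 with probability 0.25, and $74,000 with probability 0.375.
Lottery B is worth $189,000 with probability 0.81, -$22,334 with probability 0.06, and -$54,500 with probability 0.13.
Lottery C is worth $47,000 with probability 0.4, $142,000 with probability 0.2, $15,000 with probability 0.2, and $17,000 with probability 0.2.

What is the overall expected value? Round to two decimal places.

EV(A) = 0.375 × 90000 + 0.25 × 135000 + 0.375 × 74000 = 33750 + 33750 + 27750 = 95250
EV(B) = 0.81 × 189000 + 0.06 × (-22334) + 0.13 × (-54500) = 153090 − 1340.04 − 7085 = 144664.96
EV(C) = 0.4 × 47000 + 0.2 × 142000 + 0.2 × 15000 + 0.2 × 17000 = 18800 + 28400 + 3000 + 3400 = 53600
Overall = 0.44 × 95250 + 0.52 × 144664.96 + 0.04 × 53600 = 41910 + 75225.7792 + 2144 = 119279.7792

$119,279.78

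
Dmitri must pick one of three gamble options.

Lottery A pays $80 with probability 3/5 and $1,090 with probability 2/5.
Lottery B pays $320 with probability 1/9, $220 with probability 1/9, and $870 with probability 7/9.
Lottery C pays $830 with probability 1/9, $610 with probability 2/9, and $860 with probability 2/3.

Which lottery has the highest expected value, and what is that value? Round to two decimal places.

Lottery C ($801.11)

Lottery A = 3/5 × 80 + 2/5 × 1090 = 48 + 436 = 484
Lottery B = 1/9 × 320 + 1/9 × 220 + 7/9 × 870 = 35.5556 + 24.4444 + 676.6667 = 736.6667
Lottery C = 1/9 × 830 + 2/9 × 610 + 2/3 × 860 = 92.2222 + 135.5556 + 573.3333 = 801.1111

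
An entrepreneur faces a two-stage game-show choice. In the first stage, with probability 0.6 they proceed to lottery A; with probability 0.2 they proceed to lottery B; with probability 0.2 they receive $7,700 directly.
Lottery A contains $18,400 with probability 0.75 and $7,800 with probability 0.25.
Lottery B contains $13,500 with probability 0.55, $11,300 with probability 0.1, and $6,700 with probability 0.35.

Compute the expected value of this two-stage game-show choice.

EV(A) = 0.75 × 18400 + 0.25 × 7800 = 13800 + 1950 = 15750
EV(B) = 0.55 × 13500 + 0.1 × 11300 + 0.35 × 6700 = 7425 + 1130 + 2345 = 10900
Branch C: 7700 (certain)
Overall = 0.6 × 15750 + 0.2 × 10900 + 0.2 × 7700 = 9450 + 2180 + 1540 = 13170

$13,170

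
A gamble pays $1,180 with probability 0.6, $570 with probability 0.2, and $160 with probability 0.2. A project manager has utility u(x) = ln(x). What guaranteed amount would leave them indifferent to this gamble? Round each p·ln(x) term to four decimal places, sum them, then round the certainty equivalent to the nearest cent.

E[u] = 0.6·ln(1180) + 0.2·ln(570) + 0.2·ln(160) = 4.2440 + 1.2691 + 1.0150 = 6.5281
CE = e^6.5281 ≈ 684.10

$684.10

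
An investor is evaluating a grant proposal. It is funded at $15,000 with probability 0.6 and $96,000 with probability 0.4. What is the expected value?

$47,400

EV = 0.6 × 15000 + 0.4 × 96000 = 9000 + 38400 = 47400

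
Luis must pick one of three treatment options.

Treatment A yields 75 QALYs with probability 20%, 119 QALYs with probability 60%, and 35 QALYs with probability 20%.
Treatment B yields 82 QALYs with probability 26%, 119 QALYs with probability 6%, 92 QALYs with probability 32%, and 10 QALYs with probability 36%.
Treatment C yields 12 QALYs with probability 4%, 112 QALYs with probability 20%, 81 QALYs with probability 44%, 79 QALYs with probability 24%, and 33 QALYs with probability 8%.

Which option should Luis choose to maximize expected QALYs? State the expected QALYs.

Treatment A = 0.2 × 75 + 0.6 × 119 + 0.2 × 35 = 15 + 71.4 + 7 = 93.4
Treatment B = 0.26 × 82 + 0.06 × 119 + 0.32 × 92 + 0.36 × 10 = 21.32 + 7.14 + 29.44 + 3.6 = 61.5
Treatment C = 0.04 × 12 + 0.2 × 112 + 0.44 × 81 + 0.24 × 79 + 0.08 × 33 = 0.48 + 22.4 + 35.64 + 18.96 + 2.64 = 80.12

Treatment A (93.4 QALYs)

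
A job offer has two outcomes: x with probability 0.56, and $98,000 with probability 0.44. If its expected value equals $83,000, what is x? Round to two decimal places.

0.56·x + 0.44·98000 = 83000
0.56·x = 83000 − 43120 = 39880
x = 39880 / 0.56 = 71214.2857

x = $71,214.29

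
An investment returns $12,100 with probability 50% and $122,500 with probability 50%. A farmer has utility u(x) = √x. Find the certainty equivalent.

$52,900

E[u] = 0.5·√12100 + 0.5·√122500 = 0.5·110 + 0.5·350 = 230
CE = (230)² = 52900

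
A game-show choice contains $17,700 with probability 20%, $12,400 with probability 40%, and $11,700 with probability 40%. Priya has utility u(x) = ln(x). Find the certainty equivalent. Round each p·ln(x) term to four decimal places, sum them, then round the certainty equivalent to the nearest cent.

E[u] = 0.2·ln(17700) + 0.4·ln(12400) + 0.4·ln(11700) = 1.9563 + 3.7702 + 3.7469 = 9.4734
CE = e^9.4734 ≈ 13009.04

$13,009.04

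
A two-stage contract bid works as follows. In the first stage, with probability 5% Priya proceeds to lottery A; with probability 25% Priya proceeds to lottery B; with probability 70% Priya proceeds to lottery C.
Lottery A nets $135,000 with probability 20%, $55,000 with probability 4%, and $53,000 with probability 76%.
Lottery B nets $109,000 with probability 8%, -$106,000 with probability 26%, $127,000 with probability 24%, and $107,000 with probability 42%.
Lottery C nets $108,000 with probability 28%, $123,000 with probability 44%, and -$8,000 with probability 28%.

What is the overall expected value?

$75,103

EV(A) = 0.2 × 135000 + 0.04 × 55000 + 0.76 × 53000 = 27000 + 2200 + 40280 = 69480
EV(B) = 0.08 × 109000 + 0.26 × (-106000) + 0.24 × 127000 + 0.42 × 107000 = 8720 − 27560 + 30480 + 44940 = 56580
EV(C) = 0.28 × 108000 + 0.44 × 123000 + 0.28 × (-8000) = 30240 + 54120 − 2240 = 82120
Overall = 0.05 × 69480 + 0.25 × 56580 + 0.7 × 82120 = 3474 + 14145 + 57484 = 75103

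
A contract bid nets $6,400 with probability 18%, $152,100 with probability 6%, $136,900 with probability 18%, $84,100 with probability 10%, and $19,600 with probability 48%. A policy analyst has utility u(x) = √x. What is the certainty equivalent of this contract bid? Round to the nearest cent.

$40,240.36

E[u] = 0.18·√6400 + 0.06·√152100 + 0.18·√136900 + 0.1·√84100 + 0.48·√19600 = 0.18·80 + 0.06·390 + 0.18·370 + 0.1·290 + 0.48·140 = 200.6
CE = (200.6)² = 40240.36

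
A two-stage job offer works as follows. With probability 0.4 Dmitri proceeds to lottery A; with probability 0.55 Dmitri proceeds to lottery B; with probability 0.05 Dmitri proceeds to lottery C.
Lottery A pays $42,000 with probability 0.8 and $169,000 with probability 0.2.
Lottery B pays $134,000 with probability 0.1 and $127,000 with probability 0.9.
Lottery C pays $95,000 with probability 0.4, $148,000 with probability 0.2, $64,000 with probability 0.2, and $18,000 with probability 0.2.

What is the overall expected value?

$101,395

EV(A) = 0.8 × 42000 + 0.2 × 169000 = 33600 + 33800 = 67400
EV(B) = 0.1 × 134000 + 0.9 × 127000 = 13400 + 114300 = 127700
EV(C) = 0.4 × 95000 + 0.2 × 148000 + 0.2 × 64000 + 0.2 × 18000 = 38000 + 29600 + 12800 + 3600 = 84000
Overall = 0.4 × 67400 + 0.55 × 127700 + 0.05 × 84000 = 26960 + 70235 + 4200 = 101395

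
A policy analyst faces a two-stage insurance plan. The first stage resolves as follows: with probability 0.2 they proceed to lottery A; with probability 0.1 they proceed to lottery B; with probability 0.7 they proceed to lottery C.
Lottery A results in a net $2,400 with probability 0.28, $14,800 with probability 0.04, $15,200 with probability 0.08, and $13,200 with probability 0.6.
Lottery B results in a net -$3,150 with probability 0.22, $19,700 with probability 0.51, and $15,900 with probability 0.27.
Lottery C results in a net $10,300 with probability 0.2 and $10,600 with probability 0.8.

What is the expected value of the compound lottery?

EV(A) = 0.28 × 2400 + 0.04 × 14800 + 0.08 × 15200 + 0.6 × 13200 = 672 + 592 + 1216 + 7920 = 10400
EV(B) = 0.22 × (-3150) + 0.51 × 19700 + 0.27 × 15900 = -693 + 10047 + 4293 = 13647
EV(C) = 0.2 × 10300 + 0.8 × 10600 = 2060 + 8480 = 10540
Overall = 0.2 × 10400 + 0.1 × 13647 + 0.7 × 10540 = 2080 + 1364.7 + 7378 = 10822.7

$10,822.70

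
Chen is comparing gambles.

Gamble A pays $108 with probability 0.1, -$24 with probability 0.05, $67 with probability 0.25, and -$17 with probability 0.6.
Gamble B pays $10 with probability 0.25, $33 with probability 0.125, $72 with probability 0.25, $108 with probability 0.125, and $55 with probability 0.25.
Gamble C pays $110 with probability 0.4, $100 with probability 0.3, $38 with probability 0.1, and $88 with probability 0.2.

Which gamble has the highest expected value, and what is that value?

Gamble C ($95.40)

Gamble A = 0.1 × 108 + 0.05 × (-24) + 0.25 × 67 + 0.6 × (-17) = 10.8 − 1.2 + 16.75 − 10.2 = 16.15
Gamble B = 0.25 × 10 + 0.125 × 33 + 0.25 × 72 + 0.125 × 108 + 0.25 × 55 = 2.5 + 4.125 + 18 + 13.5 + 13.75 = 51.875
Gamble C = 0.4 × 110 + 0.3 × 100 + 0.1 × 38 + 0.2 × 88 = 44 + 30 + 3.8 + 17.6 = 95.4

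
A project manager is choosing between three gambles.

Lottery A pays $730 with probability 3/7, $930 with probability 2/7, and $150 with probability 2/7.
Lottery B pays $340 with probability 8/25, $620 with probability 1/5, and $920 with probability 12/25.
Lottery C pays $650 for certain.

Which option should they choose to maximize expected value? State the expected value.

Lottery B ($674.40)

Lottery A = 3/7 × 730 + 2/7 × 930 + 2/7 × 150 = 312.8571 + 265.7143 + 42.8571 = 621.4286
Lottery B = 8/25 × 340 + 1/5 × 620 + 12/25 × 920 = 108.8 + 124 + 441.6 = 674.4
Lottery C: 650 (certain)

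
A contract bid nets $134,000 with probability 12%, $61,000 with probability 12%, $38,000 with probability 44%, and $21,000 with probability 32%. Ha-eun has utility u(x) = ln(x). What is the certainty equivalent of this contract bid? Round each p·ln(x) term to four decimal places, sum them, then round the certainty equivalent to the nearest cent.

E[u] = 0.12·ln(134000) + 0.12·ln(61000) + 0.44·ln(38000) + 0.32·ln(21000) = 1.4167 + 1.3222 + 4.6400 + 3.1847 = 10.5636
CE = e^10.5636 ≈ 38700.20

$38,700.20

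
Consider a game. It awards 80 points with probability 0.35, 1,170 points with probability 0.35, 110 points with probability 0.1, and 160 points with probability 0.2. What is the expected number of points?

480.5 points

EV = 0.35 × 80 + 0.35 × 1170 + 0.1 × 110 + 0.2 × 160 = 28 + 409.5 + 11 + 32 = 480.5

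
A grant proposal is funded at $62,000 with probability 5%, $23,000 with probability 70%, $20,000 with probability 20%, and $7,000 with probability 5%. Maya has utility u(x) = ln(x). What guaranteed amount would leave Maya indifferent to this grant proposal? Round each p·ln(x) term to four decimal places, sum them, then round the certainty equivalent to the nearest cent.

$22,145.73

E[u] = 0.05·ln(62000) + 0.7·ln(23000) + 0.2·ln(20000) + 0.05·ln(7000) = 0.5517 + 7.0303 + 1.9807 + 0.4427 = 10.0054
CE = e^10.0054 ≈ 22145.73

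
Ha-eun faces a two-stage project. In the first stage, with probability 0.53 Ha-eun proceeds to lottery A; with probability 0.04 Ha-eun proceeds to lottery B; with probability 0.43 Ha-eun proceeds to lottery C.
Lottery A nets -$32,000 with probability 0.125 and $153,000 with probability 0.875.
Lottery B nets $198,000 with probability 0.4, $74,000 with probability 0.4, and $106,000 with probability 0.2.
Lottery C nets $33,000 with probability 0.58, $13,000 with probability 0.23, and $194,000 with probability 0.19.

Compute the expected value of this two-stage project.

EV(A) = 0.125 × (-32000) + 0.875 × 153000 = -4000 + 133875 = 129875
EV(B) = 0.4 × 198000 + 0.4 × 74000 + 0.2 × 106000 = 79200 + 29600 + 21200 = 130000
EV(C) = 0.58 × 33000 + 0.23 × 13000 + 0.19 × 194000 = 19140 + 2990 + 36860 = 58990
Overall = 0.53 × 129875 + 0.04 × 130000 + 0.43 × 58990 = 68833.75 + 5200 + 25365.7 = 99399.45

$99,399.45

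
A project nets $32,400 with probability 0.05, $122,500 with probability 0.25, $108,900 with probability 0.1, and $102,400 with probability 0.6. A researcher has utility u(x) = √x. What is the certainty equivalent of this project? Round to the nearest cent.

E[u] = 0.05·√32400 + 0.25·√122500 + 0.1·√108900 + 0.6·√102400 = 0.05·180 + 0.25·350 + 0.1·330 + 0.6·320 = 321.5
CE = (321.5)² = 103362.25

$103,362.25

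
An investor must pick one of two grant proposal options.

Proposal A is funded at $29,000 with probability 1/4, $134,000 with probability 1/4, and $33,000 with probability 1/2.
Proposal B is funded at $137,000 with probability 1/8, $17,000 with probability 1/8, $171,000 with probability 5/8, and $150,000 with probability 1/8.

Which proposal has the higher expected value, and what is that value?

Proposal B ($144,875)

Proposal A = 1/4 × 29000 + 1/4 × 134000 + 1/2 × 33000 = 7250 + 33500 + 16500 = 57250
Proposal B = 1/8 × 137000 + 1/8 × 17000 + 5/8 × 171000 + 1/8 × 150000 = 17125 + 2125 + 106875 + 18750 = 144875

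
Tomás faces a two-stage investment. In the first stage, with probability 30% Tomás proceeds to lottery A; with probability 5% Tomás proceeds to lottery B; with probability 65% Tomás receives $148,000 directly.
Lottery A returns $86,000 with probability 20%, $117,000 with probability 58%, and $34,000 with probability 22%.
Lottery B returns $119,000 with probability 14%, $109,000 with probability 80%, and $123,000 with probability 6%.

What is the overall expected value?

EV(A) = 0.2 × 86000 + 0.58 × 117000 + 0.22 × 34000 = 17200 + 67860 + 7480 = 92540
EV(B) = 0.14 × 119000 + 0.8 × 109000 + 0.06 × 123000 = 16660 + 87200 + 7380 = 111240
Branch C: 148000 (certain)
Overall = 0.3 × 92540 + 0.05 × 111240 + 0.65 × 148000 = 27762 + 5562 + 96200 = 129524

$129,524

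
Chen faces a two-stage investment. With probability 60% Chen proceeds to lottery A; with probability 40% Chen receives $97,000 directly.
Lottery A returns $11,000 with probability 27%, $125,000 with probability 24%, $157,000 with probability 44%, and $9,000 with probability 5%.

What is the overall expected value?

$100,300

EV(A) = 0.27 × 11000 + 0.24 × 125000 + 0.44 × 157000 + 0.05 × 9000 = 2970 + 30000 + 69080 + 450 = 102500
Branch B: 97000 (certain)
Overall = 0.6 × 102500 + 0.4 × 97000 = 61500 + 38800 = 100300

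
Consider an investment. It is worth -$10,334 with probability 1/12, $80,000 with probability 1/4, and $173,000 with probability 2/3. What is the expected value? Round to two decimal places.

EV = 1/12 × (-10334) + 1/4 × 80000 + 2/3 × 173000 = -861.1667 + 20000 + 115333.3333 = 134472.1667

$134,472.17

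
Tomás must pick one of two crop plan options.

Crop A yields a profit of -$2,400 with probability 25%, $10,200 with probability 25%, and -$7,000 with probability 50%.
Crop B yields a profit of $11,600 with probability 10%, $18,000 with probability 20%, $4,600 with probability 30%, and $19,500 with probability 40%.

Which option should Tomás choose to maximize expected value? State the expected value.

Crop A = 0.25 × (-2400) + 0.25 × 10200 + 0.5 × (-7000) = -600 + 2550 − 3500 = -1550
Crop B = 0.1 × 11600 + 0.2 × 18000 + 0.3 × 4600 + 0.4 × 19500 = 1160 + 3600 + 1380 + 7800 = 13940

Crop B ($13,940)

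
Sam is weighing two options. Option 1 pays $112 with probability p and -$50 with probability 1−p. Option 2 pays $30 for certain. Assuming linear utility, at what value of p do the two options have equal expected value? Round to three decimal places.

p·112 + (1−p)·(-50) = 30
162p − 50 = 30
p = (30 + 50) / 162

p = 0.494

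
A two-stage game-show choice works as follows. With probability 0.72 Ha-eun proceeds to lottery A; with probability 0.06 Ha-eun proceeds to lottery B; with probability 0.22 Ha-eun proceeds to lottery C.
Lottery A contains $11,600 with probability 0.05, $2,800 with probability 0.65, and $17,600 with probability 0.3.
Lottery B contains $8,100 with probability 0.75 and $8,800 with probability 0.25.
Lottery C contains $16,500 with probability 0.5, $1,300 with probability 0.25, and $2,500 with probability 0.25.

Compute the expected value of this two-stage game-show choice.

EV(A) = 0.05 × 11600 + 0.65 × 2800 + 0.3 × 17600 = 580 + 1820 + 5280 = 7680
EV(B) = 0.75 × 8100 + 0.25 × 8800 = 6075 + 2200 = 8275
EV(C) = 0.5 × 16500 + 0.25 × 1300 + 0.25 × 2500 = 8250 + 325 + 625 = 9200
Overall = 0.72 × 7680 + 0.06 × 8275 + 0.22 × 9200 = 5529.6 + 496.5 + 2024 = 8050.1

$8,050.10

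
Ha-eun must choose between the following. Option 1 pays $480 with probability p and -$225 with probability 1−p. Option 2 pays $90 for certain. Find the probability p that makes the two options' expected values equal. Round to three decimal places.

p·480 + (1−p)·(-225) = 90
705p − 225 = 90
p = (90 + 225) / 705

p = 0.447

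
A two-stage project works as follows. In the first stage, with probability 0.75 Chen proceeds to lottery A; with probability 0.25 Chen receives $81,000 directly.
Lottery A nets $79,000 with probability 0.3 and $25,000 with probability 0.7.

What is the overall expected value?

$51,150

EV(A) = 0.3 × 79000 + 0.7 × 25000 = 23700 + 17500 = 41200
Branch B: 81000 (certain)
Overall = 0.75 × 41200 + 0.25 × 81000 = 30900 + 20250 = 51150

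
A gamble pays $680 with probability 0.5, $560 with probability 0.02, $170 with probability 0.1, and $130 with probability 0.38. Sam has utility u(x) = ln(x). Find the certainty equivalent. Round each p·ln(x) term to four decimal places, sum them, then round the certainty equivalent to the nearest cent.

$314.47

E[u] = 0.5·ln(680) + 0.02·ln(560) + 0.1·ln(170) + 0.38·ln(130) = 3.2610 + 0.1266 + 0.5136 + 1.8497 = 5.7509
CE = e^5.7509 ≈ 314.47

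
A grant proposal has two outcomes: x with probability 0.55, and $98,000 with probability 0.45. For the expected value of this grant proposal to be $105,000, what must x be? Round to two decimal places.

0.55·x + 0.45·98000 = 105000
0.55·x = 105000 − 44100 = 60900
x = 60900 / 0.55 = 110727.2727

x = $110,727.27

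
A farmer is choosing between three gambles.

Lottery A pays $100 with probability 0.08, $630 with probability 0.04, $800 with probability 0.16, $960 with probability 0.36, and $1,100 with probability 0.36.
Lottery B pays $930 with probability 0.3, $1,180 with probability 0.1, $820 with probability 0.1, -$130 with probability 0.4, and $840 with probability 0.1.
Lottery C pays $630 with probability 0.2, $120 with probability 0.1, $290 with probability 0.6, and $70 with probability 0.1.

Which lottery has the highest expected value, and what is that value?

Lottery A = 0.08 × 100 + 0.04 × 630 + 0.16 × 800 + 0.36 × 960 + 0.36 × 1100 = 8 + 25.2 + 128 + 345.6 + 396 = 902.8
Lottery B = 0.3 × 930 + 0.1 × 1180 + 0.1 × 820 + 0.4 × (-130) + 0.1 × 840 = 279 + 118 + 82 − 52 + 84 = 511
Lottery C = 0.2 × 630 + 0.1 × 120 + 0.6 × 290 + 0.1 × 70 = 126 + 12 + 174 + 7 = 319

Lottery A ($902.80)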